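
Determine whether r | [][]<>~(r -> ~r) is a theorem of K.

Not valid

Tableau for the negation ~(r | [][]<>~(r -> ~r)):
1. ~(r | [][]<>~(r -> ~r)), u
2. ~r, u   [~|-rule on 1]
3. ~[][]<>~(r -> ~r), u   [~|-rule on 1]
4. ~[]<>~(r -> ~r), v   [~[]-rule on 3: fresh world v, uRv]
5. ~<>~(r -> ~r), w   [~[]-rule on 4: fresh world w, vRw]
Accessibility: uRv, vRw
The negation has an open branch (countermodel exists).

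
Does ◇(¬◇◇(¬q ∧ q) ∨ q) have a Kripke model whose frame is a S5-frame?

Yes, satisfiable

1. ◇(¬◇◇(¬q ∧ q) ∨ q), u
2. ¬◇◇(¬q ∧ q) ∨ q, v
3. q, v
Accessibility: uRu, uRv, vRu, vRv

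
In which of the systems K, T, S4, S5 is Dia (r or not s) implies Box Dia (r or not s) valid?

S5-tableau for the negation not (Dia (r or not s) implies Box Dia (r or not s)):
1. not (Dia (r or not s) implies Box Dia (r or not s)), 0
2. Dia (r or not s), 0
3. not Box Dia (r or not s), 0
4. r or not s, 1
5. not s, 1
6. not Dia (r or not s), 2
7. not (r or not s), 0
8. not r, 0
9. s, 0
10. not (r or not s), 1
11. not r, 1
12. s, 1
Accessibility: 0R0, 0R1, 0R2, 1R0, 1R1, 1R2, 2R0, 2R1, 2R2
Branch closes: s and not s both at 1.
Every branch closes (one shown): valid in S5.
S4-tableau for the negation not (Dia (r or not s) implies Box Dia (r or not s)):
1. not (Dia (r or not s) implies Box Dia (r or not s)), 0
2. Dia (r or not s), 0
3. not Box Dia (r or not s), 0
4. r or not s, 1
5. not s, 1
6. not Dia (r or not s), 2
7. not (r or not s), 2
8. not r, 2
9. s, 2
Accessibility: 0R0, 0R1, 0R2, 1R1, 2R2
Complete open branch: countermodel on an S4-frame, so not valid in S4, nor in K, T (the same frame is also a K-frame and a T-frame).

S5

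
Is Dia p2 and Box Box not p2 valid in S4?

Tableau for the negation not (Dia p2 and Box Box not p2):
1. not (Dia p2 and Box Box not p2), u
2. not Box Box not p2, u
3. not Box not p2, v
4. p2, w
Accessibility: uRu, uRv, uRw, vRv, vRw, wRw
The negation has an open branch (countermodel exists).

Invalid (countermodel exists)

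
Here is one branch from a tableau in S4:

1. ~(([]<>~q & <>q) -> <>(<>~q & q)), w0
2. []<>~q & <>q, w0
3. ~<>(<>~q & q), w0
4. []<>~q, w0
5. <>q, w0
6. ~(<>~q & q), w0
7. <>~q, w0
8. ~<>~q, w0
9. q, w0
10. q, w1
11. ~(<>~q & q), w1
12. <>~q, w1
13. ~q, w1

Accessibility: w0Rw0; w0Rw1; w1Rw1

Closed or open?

Closed

Both q and ~q appear at w1.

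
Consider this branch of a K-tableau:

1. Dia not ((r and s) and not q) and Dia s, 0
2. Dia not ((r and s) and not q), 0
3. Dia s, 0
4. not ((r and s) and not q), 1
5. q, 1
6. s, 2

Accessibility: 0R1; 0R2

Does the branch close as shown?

Open

No world carries both an atom and its negation.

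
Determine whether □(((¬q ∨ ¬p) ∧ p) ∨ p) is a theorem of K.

Invalid (countermodel exists)

Tableau for the negation ¬□(((¬q ∨ ¬p) ∧ p) ∨ p):
1. ¬□(((¬q ∨ ¬p) ∧ p) ∨ p), w0
2. ¬(((¬q ∨ ¬p) ∧ p) ∨ p), w1
3. ¬((¬q ∨ ¬p) ∧ p), w1
4. ¬p, w1
Accessibility: w0Rw1
The negation has an open branch (countermodel exists).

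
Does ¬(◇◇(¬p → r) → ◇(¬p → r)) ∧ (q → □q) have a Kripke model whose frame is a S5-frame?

Unsatisfiable

1. ¬(◇◇(¬p → r) → ◇(¬p → r)) ∧ (q → □q), 0
2. ¬(◇◇(¬p → r) → ◇(¬p → r)), 0   [∧-rule on 1]
3. q → □q, 0   [∧-rule on 1]
4. ◇◇(¬p → r), 0   [¬→-rule on 2]
5. ¬◇(¬p → r), 0   [¬→-rule on 2]
6. ¬(¬p → r), 0   [¬◇-rule on 5 via 0R0]
7. ¬p, 0   [¬→-rule on 6]
8. ¬r, 0   [¬→-rule on 6]
9. □q, 0   [→-rule on 3 (branches; this branch)]
10. q, 0   [□-rule on 9 via 0R0]
11. ◇(¬p → r), 1   [◇-rule on 4: fresh world 1, 0R1]
12. ¬(¬p → r), 1   [¬◇-rule on 5 via 0R1]
13. ¬p, 1   [¬→-rule on 12]
14. ¬r, 1   [¬→-rule on 12]
15. q, 1   [□-rule on 9 via 0R1]
16. ¬p → r, 2   [◇-rule on 11: fresh world 2, 1R2]
17. ¬(¬p → r), 2   [¬◇-rule on 5 via 0R2]
18. ¬p, 2   [¬→-rule on 17]
19. ¬r, 2   [¬→-rule on 17]
20. q, 2   [□-rule on 9 via 0R2]
21. r, 2   [→-rule on 16 (branches; this branch)]
Accessibility: 0R0, 0R1, 0R2, 1R0, 1R1, 1R2, 2R0, 2R1, 2R2
Branch closes: r and ¬r both at 2.
Every branch closes; the branch above is one of them.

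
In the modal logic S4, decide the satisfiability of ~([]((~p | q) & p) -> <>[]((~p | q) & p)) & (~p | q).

Unsatisfiable

1. ~([]((~p | q) & p) -> <>[]((~p | q) & p)) & (~p | q), 0
2. ~([]((~p | q) & p) -> <>[]((~p | q) & p)), 0   [&-rule on 1]
3. ~p | q, 0   [&-rule on 1]
4. []((~p | q) & p), 0   [~->-rule on 2]
5. ~<>[]((~p | q) & p), 0   [~->-rule on 2]
6. (~p | q) & p, 0   [[]-rule on 4 via 0R0]
7. p, 0   [&-rule on 6]
8. ~[]((~p | q) & p), 0   [~<>-rule on 5 via 0R0]
9. q, 0   [|-rule on 3 (branches; this branch)]
10. ~((~p | q) & p), 1   [~[]-rule on 8: fresh world 1, 0R1]
11. (~p | q) & p, 1   [[]-rule on 4 via 0R1]
12. ~p | q, 1   [&-rule on 11]
13. p, 1   [&-rule on 11]
14. ~[]((~p | q) & p), 1   [~<>-rule on 5 via 0R1]
15. ~(~p | q), 1   [~&-rule on 10 (branches; this branch)]
16. ~q, 1   [~|-rule on 15]
17. q, 1   [|-rule on 12 (branches; this branch)]
Accessibility: 0R0, 0R1, 1R1
Branch closes: q and ~q both at 1.
(One branch shown.) All branches close.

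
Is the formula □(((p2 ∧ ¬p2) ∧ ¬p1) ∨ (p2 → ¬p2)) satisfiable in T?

Yes, satisfiable

1. □(((p2 ∧ ¬p2) ∧ ¬p1) ∨ (p2 → ¬p2)), u
2. ((p2 ∧ ¬p2) ∧ ¬p1) ∨ (p2 → ¬p2), u   [□-rule on 1 via uRu]
3. p2 → ¬p2, u   [∨-rule on 2 (branches; this branch)]
4. ¬p2, u   [→-rule on 3 (branches; this branch)]
Accessibility: uRu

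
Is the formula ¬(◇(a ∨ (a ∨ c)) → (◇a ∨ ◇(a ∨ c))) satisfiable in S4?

Unsatisfiable (every branch closes)

1. ¬(◇(a ∨ (a ∨ c)) → (◇a ∨ ◇(a ∨ c))), u
2. ◇(a ∨ (a ∨ c)), u
3. ¬(◇a ∨ ◇(a ∨ c)), u
4. ¬◇a, u
5. ¬◇(a ∨ c), u
6. ¬a, u
7. ¬(a ∨ c), u
8. ¬c, u
9. a ∨ (a ∨ c), v
10. ¬a, v
11. ¬(a ∨ c), v
12. ¬c, v
13. a ∨ c, v
14. c, v
Accessibility: uRu, uRv, vRv
Branch closes: c and ¬c both at v.
Every branch closes; the branch above is one of them.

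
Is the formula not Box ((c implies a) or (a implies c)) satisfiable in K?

1. not Box ((c implies a) or (a implies c)), w0
2. not ((c implies a) or (a implies c)), w1
3. not (c implies a), w1
4. not (a implies c), w1
5. c, w1
6. not a, w1
7. a, w1
8. not c, w1
Accessibility: w0Rw1
Branch closes: a and not a both at w1.
(One branch shown.) All branches close.

Unsatisfiable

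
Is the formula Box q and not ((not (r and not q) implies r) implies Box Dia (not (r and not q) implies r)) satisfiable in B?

Unsatisfiable

1. Box q and not ((not (r and not q) implies r) implies Box Dia (not (r and not q) implies r)), 0
2. Box q, 0
3. not ((not (r and not q) implies r) implies Box Dia (not (r and not q) implies r)), 0
4. not (r and not q) implies r, 0
5. not Box Dia (not (r and not q) implies r), 0
6. q, 0
7. r, 0
8. not Dia (not (r and not q) implies r), 1
9. q, 1
10. not (not (r and not q) implies r), 0
11. not (r and not q), 0
12. not r, 0
Accessibility: 0R0, 0R1, 1R0, 1R1
Branch closes: r and not r both at 0.
(One branch shown.) All branches close.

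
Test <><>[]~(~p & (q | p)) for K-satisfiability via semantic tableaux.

Satisfiable

1. <><>[]~(~p & (q | p)), 0
2. <>[]~(~p & (q | p)), 1
3. []~(~p & (q | p)), 2
Accessibility: 0R1, 1R2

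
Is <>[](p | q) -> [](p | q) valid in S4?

Tableau for the negation ~(<>[](p | q) -> [](p | q)):
1. ~(<>[](p | q) -> [](p | q)), 0
2. <>[](p | q), 0
3. ~[](p | q), 0
4. [](p | q), 1
5. p | q, 1
6. q, 1
7. ~(p | q), 2
8. ~p, 2
9. ~q, 2
Accessibility: 0R0, 0R1, 0R2, 1R1, 2R2
The negation has an open branch (countermodel exists).

Not valid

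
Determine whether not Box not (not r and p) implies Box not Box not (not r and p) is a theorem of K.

Tableau for the negation not (not Box not (not r and p) implies Box not Box not (not r and p)):
1. not (not Box not (not r and p) implies Box not Box not (not r and p)), 0
2. not Box not (not r and p), 0
3. not Box not Box not (not r and p), 0
4. not r and p, 1
5. not r, 1
6. p, 1
7. Box not (not r and p), 2
Accessibility: 0R1, 0R2
The negation has an open branch (countermodel exists).

Invalid (countermodel exists)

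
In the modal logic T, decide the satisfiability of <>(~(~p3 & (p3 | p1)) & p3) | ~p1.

Satisfiable (open branch found)

1. <>(~(~p3 & (p3 | p1)) & p3) | ~p1, 0
2. ~p1, 0   [|-rule on 1 (branches; this branch)]
Accessibility: 0R0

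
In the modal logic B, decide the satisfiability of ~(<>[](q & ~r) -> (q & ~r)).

No, unsatisfiable

1. ~(<>[](q & ~r) -> (q & ~r)), 0
2. <>[](q & ~r), 0   [~->-rule on 1]
3. ~(q & ~r), 0   [~->-rule on 1]
4. r, 0   [~&-rule on 3 (branches; this branch)]
5. [](q & ~r), 1   [<>-rule on 2: fresh world 1, 0R1]
6. q & ~r, 0   [[]-rule on 5 via 1R0]
7. q, 0   [&-rule on 6]
8. ~r, 0   [&-rule on 6]
Accessibility: 0R0, 0R1, 1R0, 1R1
Branch closes: r and ~r both at 0.
Every branch closes; the branch above is one of them.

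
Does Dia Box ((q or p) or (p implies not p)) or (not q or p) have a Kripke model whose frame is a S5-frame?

1. Dia Box ((q or p) or (p implies not p)) or (not q or p), 0
2. not q or p, 0
3. p, 0
Accessibility: 0R0

Satisfiable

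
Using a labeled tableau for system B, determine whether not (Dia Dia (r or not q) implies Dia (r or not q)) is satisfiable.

Satisfiable (open branch found)

1. not (Dia Dia (r or not q) implies Dia (r or not q)), w0
2. Dia Dia (r or not q), w0
3. not Dia (r or not q), w0
4. not (r or not q), w0
5. not r, w0
6. q, w0
7. Dia (r or not q), w1
8. not (r or not q), w1
9. not r, w1
10. q, w1
11. r or not q, w2
12. not q, w2
Accessibility: w0Rw0, w0Rw1, w1Rw0, w1Rw1, w1Rw2, w2Rw1, w2Rw2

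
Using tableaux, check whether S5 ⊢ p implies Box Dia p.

Yes, valid

Tableau for the negation not (p implies Box Dia p):
1. not (p implies Box Dia p), 0
2. p, 0
3. not Box Dia p, 0
4. not Dia p, 1
5. not p, 0
Accessibility: 0R0, 0R1, 1R0, 1R1
Branch closes: p and not p both at 0.
All branches of the negation close; one closing branch shown above.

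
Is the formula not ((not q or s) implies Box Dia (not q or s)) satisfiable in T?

Satisfiable

1. not ((not q or s) implies Box Dia (not q or s)), w0
2. not q or s, w0
3. not Box Dia (not q or s), w0
4. s, w0
5. not Dia (not q or s), w1
6. not (not q or s), w1
7. q, w1
8. not s, w1
Accessibility: w0Rw0, w0Rw1, w1Rw1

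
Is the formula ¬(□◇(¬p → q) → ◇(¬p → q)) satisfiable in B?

1. ¬(□◇(¬p → q) → ◇(¬p → q)), u
2. □◇(¬p → q), u
3. ¬◇(¬p → q), u
4. ◇(¬p → q), u
5. ¬(¬p → q), u
6. ¬p, u
7. ¬q, u
8. ¬p → q, v
9. ◇(¬p → q), v
10. ¬(¬p → q), v
11. ¬p, v
12. ¬q, v
13. q, v
Accessibility: uRu, uRv, vRu, vRv
Branch closes: q and ¬q both at v.
Every branch closes; the branch above is one of them.

No, unsatisfiable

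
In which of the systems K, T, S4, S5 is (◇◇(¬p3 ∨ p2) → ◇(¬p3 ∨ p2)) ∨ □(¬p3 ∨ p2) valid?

S4, S5

S4-tableau for the negation ¬((◇◇(¬p3 ∨ p2) → ◇(¬p3 ∨ p2)) ∨ □(¬p3 ∨ p2)):
1. ¬((◇◇(¬p3 ∨ p2) → ◇(¬p3 ∨ p2)) ∨ □(¬p3 ∨ p2)), u
2. ¬(◇◇(¬p3 ∨ p2) → ◇(¬p3 ∨ p2)), u
3. ¬□(¬p3 ∨ p2), u
4. ◇◇(¬p3 ∨ p2), u
5. ¬◇(¬p3 ∨ p2), u
6. ¬(¬p3 ∨ p2), u
7. p3, u
8. ¬p2, u
9. ¬(¬p3 ∨ p2), v
10. p3, v
11. ¬p2, v
12. ◇(¬p3 ∨ p2), w
13. ¬(¬p3 ∨ p2), w
14. p3, w
15. ¬p2, w
16. ¬p3 ∨ p2, x
17. ¬(¬p3 ∨ p2), x
18. p3, x
19. ¬p2, x
20. p2, x
Accessibility: uRu, uRv, uRw, uRx, vRv, wRw, wRx, xRx
Branch closes: p2 and ¬p2 both at x.
Every branch closes (one shown): valid in S4, hence also in S5 (every theorem of S4 is a theorem of S5).
T-tableau for the negation ¬((◇◇(¬p3 ∨ p2) → ◇(¬p3 ∨ p2)) ∨ □(¬p3 ∨ p2)):
1. ¬((◇◇(¬p3 ∨ p2) → ◇(¬p3 ∨ p2)) ∨ □(¬p3 ∨ p2)), u
2. ¬(◇◇(¬p3 ∨ p2) → ◇(¬p3 ∨ p2)), u
3. ¬□(¬p3 ∨ p2), u
4. ◇◇(¬p3 ∨ p2), u
5. ¬◇(¬p3 ∨ p2), u
6. ¬(¬p3 ∨ p2), u
7. p3, u
8. ¬p2, u
9. ¬(¬p3 ∨ p2), v
10. p3, v
11. ¬p2, v
12. ◇(¬p3 ∨ p2), w
13. ¬(¬p3 ∨ p2), w
14. p3, w
15. ¬p2, w
16. ¬p3 ∨ p2, x
17. p2, x
Accessibility: uRu, uRv, uRw, vRv, wRw, wRx, xRx
Complete open branch: countermodel on a T-frame, so not valid in T, nor in K (the same frame is also a K-frame).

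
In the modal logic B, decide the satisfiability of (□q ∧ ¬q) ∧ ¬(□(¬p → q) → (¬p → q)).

No, unsatisfiable

1. (□q ∧ ¬q) ∧ ¬(□(¬p → q) → (¬p → q)), u
2. □q ∧ ¬q, u
3. ¬(□(¬p → q) → (¬p → q)), u
4. □q, u
5. ¬q, u
6. □(¬p → q), u
7. ¬(¬p → q), u
8. ¬p, u
9. q, u
Accessibility: uRu
Branch closes: q and ¬q both at u.
All branches of the tableau close; one closing branch shown above.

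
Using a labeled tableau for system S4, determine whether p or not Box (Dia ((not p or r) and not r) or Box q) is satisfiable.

Satisfiable

1. p or not Box (Dia ((not p or r) and not r) or Box q), 0
2. not Box (Dia ((not p or r) and not r) or Box q), 0
3. not (Dia ((not p or r) and not r) or Box q), 1
4. not Dia ((not p or r) and not r), 1
5. not Box q, 1
6. not ((not p or r) and not r), 1
7. r, 1
8. not q, 2
9. not ((not p or r) and not r), 2
10. r, 2
Accessibility: 0R0, 0R1, 0R2, 1R1, 1R2, 2R2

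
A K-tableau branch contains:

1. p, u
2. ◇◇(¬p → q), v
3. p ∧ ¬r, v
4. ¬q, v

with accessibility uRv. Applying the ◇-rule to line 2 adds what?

a fresh world w with vRw, and ◇(¬p → q) at w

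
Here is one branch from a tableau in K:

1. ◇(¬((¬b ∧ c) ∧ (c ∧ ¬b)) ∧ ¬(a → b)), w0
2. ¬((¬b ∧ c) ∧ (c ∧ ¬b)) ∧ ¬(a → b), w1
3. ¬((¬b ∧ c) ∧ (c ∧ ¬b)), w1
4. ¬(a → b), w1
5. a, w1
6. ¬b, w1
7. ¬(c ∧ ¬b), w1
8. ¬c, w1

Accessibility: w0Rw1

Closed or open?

No, open

No atom appears with both signs at the same world.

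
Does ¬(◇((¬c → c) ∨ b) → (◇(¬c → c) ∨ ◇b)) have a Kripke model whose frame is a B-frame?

1. ¬(◇((¬c → c) ∨ b) → (◇(¬c → c) ∨ ◇b)), u
2. ◇((¬c → c) ∨ b), u
3. ¬(◇(¬c → c) ∨ ◇b), u
4. ¬◇(¬c → c), u
5. ¬◇b, u
6. ¬(¬c → c), u
7. ¬c, u
8. ¬b, u
9. (¬c → c) ∨ b, v
10. ¬(¬c → c), v
11. ¬c, v
12. ¬b, v
13. ¬c → c, v
14. c, v
Accessibility: uRu, uRv, vRu, vRv
Branch closes: c and ¬c both at v.
Every branch closes; the branch above is one of them.

No, unsatisfiable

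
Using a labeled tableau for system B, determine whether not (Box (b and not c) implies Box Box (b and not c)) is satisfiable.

1. not (Box (b and not c) implies Box Box (b and not c)), w0
2. Box (b and not c), w0
3. not Box Box (b and not c), w0
4. b and not c, w0
5. b, w0
6. not c, w0
7. not Box (b and not c), w1
8. b and not c, w1
9. b, w1
10. not c, w1
11. not (b and not c), w2
12. c, w2
Accessibility: w0Rw0, w0Rw1, w1Rw0, w1Rw1, w1Rw2, w2Rw1, w2Rw2

Satisfiable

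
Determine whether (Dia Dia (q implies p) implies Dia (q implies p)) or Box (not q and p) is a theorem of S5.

Tableau for the negation not ((Dia Dia (q implies p) implies Dia (q implies p)) or Box (not q and p)):
1. not ((Dia Dia (q implies p) implies Dia (q implies p)) or Box (not q and p)), 0
2. not (Dia Dia (q implies p) implies Dia (q implies p)), 0
3. not Box (not q and p), 0
4. Dia Dia (q implies p), 0
5. not Dia (q implies p), 0
6. not (q implies p), 0
7. q, 0
8. not p, 0
9. not (not q and p), 1
10. not (q implies p), 1
11. q, 1
12. not p, 1
13. Dia (q implies p), 2
14. not (q implies p), 2
15. q, 2
16. not p, 2
17. q implies p, 3
18. not (q implies p), 3
19. q, 3
20. not p, 3
21. p, 3
Accessibility: 0R0, 0R1, 0R2, 0R3, 1R0, 1R1, 1R2, 1R3, 2R0, 2R1, 2R2, 2R3, 3R0, 3R1, 3R2, 3R3
Branch closes: p and not p both at 3.
All branches of the negation close; one closing branch shown above.

Valid in S5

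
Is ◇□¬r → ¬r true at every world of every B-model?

Valid

Tableau for the negation ¬(◇□¬r → ¬r):
1. ¬(◇□¬r → ¬r), w0
2. ◇□¬r, w0
3. r, w0
4. □¬r, w1
5. ¬r, w0
Accessibility: w0Rw0, w0Rw1, w1Rw0, w1Rw1
Branch closes: r and ¬r both at w0.
All branches of the negation close; one closing branch shown above.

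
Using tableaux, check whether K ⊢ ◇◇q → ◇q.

No, not valid

Tableau for the negation ¬(◇◇q → ◇q):
1. ¬(◇◇q → ◇q), w0
2. ◇◇q, w0
3. ¬◇q, w0
4. ◇q, w1
5. ¬q, w1
6. q, w2
Accessibility: w0Rw1, w1Rw2
The negation has an open branch (countermodel exists).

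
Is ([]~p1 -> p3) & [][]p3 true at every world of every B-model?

Tableau for the negation ~(([]~p1 -> p3) & [][]p3):
1. ~(([]~p1 -> p3) & [][]p3), w0
2. ~[][]p3, w0
3. ~[]p3, w1
4. ~p3, w2
Accessibility: w0Rw0, w0Rw1, w1Rw0, w1Rw1, w1Rw2, w2Rw1, w2Rw2
The negation has an open branch (countermodel exists).

No, not valid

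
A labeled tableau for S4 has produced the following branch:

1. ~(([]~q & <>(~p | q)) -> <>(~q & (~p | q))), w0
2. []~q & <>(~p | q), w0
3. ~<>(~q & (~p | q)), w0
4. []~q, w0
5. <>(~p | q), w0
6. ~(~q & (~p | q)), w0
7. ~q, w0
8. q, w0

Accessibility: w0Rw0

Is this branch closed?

Closed

Both q and ~q appear at w0.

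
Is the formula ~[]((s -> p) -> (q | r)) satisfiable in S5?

Satisfiable (open branch found)

1. ~[]((s -> p) -> (q | r)), w0
2. ~((s -> p) -> (q | r)), w1
3. s -> p, w1
4. ~(q | r), w1
5. ~q, w1
6. ~r, w1
7. p, w1
Accessibility: w0Rw0, w0Rw1, w1Rw0, w1Rw1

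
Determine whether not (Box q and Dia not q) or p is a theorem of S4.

Tableau for the negation not (not (Box q and Dia not q) or p):
1. not (not (Box q and Dia not q) or p), w0
2. Box q and Dia not q, w0
3. not p, w0
4. Box q, w0
5. Dia not q, w0
6. q, w0
7. not q, w1
8. q, w1
Accessibility: w0Rw0, w0Rw1, w1Rw1
Branch closes: q and not q both at w1.
Every branch of the negation's tableau closes; the branch above is one of them.

Valid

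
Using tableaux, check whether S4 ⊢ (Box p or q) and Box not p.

Invalid (countermodel exists)

Tableau for the negation not ((Box p or q) and Box not p):
1. not ((Box p or q) and Box not p), 0
2. not Box not p, 0   [neg-and-rule on 1 (branches; this branch)]
3. p, 1   [neg-Box-rule on 2: fresh world 1, 0R1]
Accessibility: 0R0, 0R1, 1R1
The negation has an open branch (countermodel exists).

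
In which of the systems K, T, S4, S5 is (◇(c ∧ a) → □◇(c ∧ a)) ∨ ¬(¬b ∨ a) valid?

S5-tableau for the negation ¬((◇(c ∧ a) → □◇(c ∧ a)) ∨ ¬(¬b ∨ a)):
1. ¬((◇(c ∧ a) → □◇(c ∧ a)) ∨ ¬(¬b ∨ a)), u
2. ¬(◇(c ∧ a) → □◇(c ∧ a)), u   [¬∨-rule on 1]
3. ¬b ∨ a, u   [¬∨-rule on 1]
4. ◇(c ∧ a), u   [¬→-rule on 2]
5. ¬□◇(c ∧ a), u   [¬→-rule on 2]
6. a, u   [∨-rule on 3 (branches; this branch)]
7. c ∧ a, v   [◇-rule on 4: fresh world v, uRv]
8. c, v   [∧-rule on 7]
9. a, v   [∧-rule on 7]
10. ¬◇(c ∧ a), w   [¬□-rule on 5: fresh world w, uRw]
11. ¬(c ∧ a), u   [¬◇-rule on 10 via wRu]
12. ¬(c ∧ a), v   [¬◇-rule on 10 via wRv]
13. ¬(c ∧ a), w   [¬◇-rule on 10 via wRw]
14. ¬c, u   [¬∧-rule on 11 (branches; this branch)]
15. ¬a, v   [¬∧-rule on 12 (branches; this branch)]
Accessibility: uRu, uRv, uRw, vRu, vRv, vRw, wRu, wRv, wRw
Branch closes: a and ¬a both at v.
Every branch closes (one shown): valid in S5.
S4-tableau for the negation ¬((◇(c ∧ a) → □◇(c ∧ a)) ∨ ¬(¬b ∨ a)):
1. ¬((◇(c ∧ a) → □◇(c ∧ a)) ∨ ¬(¬b ∨ a)), u
2. ¬(◇(c ∧ a) → □◇(c ∧ a)), u   [¬∨-rule on 1]
3. ¬b ∨ a, u   [¬∨-rule on 1]
4. ◇(c ∧ a), u   [¬→-rule on 2]
5. ¬□◇(c ∧ a), u   [¬→-rule on 2]
6. a, u   [∨-rule on 3 (branches; this branch)]
7. c ∧ a, v   [◇-rule on 4: fresh world v, uRv]
8. c, v   [∧-rule on 7]
9. a, v   [∧-rule on 7]
10. ¬◇(c ∧ a), w   [¬□-rule on 5: fresh world w, uRw]
11. ¬(c ∧ a), w   [¬◇-rule on 10 via wRw]
12. ¬a, w   [¬∧-rule on 11 (branches; this branch)]
Accessibility: uRu, uRv, uRw, vRv, wRw
Complete open branch: countermodel on an S4-frame, so not valid in S4, nor in K, T (the same frame is also a K-frame and a T-frame).

S5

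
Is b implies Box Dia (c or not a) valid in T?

Not valid

Tableau for the negation not (b implies Box Dia (c or not a)):
1. not (b implies Box Dia (c or not a)), w0
2. b, w0
3. not Box Dia (c or not a), w0
4. not Dia (c or not a), w1
5. not (c or not a), w1
6. not c, w1
7. a, w1
Accessibility: w0Rw0, w0Rw1, w1Rw1
The negation has an open branch (countermodel exists).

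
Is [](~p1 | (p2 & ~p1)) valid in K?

Tableau for the negation ~[](~p1 | (p2 & ~p1)):
1. ~[](~p1 | (p2 & ~p1)), u
2. ~(~p1 | (p2 & ~p1)), v
3. p1, v
4. ~(p2 & ~p1), v
Accessibility: uRv
The negation has an open branch (countermodel exists).

Invalid (countermodel exists)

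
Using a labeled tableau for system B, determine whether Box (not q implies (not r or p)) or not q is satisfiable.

Yes, satisfiable

1. Box (not q implies (not r or p)) or not q, u
2. not q, u
Accessibility: uRu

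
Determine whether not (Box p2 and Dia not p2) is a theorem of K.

Valid in K

Tableau for the negation Box p2 and Dia not p2:
1. Box p2 and Dia not p2, w0
2. Box p2, w0
3. Dia not p2, w0
4. not p2, w1
5. p2, w1
Accessibility: w0Rw1
Branch closes: p2 and not p2 both at w1.
Every branch of the negation's tableau closes; the branch above is one of them.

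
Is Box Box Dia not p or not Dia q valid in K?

Tableau for the negation not (Box Box Dia not p or not Dia q):
1. not (Box Box Dia not p or not Dia q), w0
2. not Box Box Dia not p, w0   [neg-or-rule on 1]
3. Dia q, w0   [neg-or-rule on 1]
4. not Box Dia not p, w1   [neg-Box-rule on 2: fresh world w1, w0Rw1]
5. q, w2   [Dia-rule on 3: fresh world w2, w0Rw2]
6. not Dia not p, w3   [neg-Box-rule on 4: fresh world w3, w1Rw3]
Accessibility: w0Rw1, w0Rw2, w1Rw3
The negation has an open branch (countermodel exists).

Invalid (countermodel exists)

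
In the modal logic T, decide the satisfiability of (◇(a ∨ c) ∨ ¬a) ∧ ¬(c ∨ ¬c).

1. (◇(a ∨ c) ∨ ¬a) ∧ ¬(c ∨ ¬c), w0
2. ◇(a ∨ c) ∨ ¬a, w0   [∧-rule on 1]
3. ¬(c ∨ ¬c), w0   [∧-rule on 1]
4. ¬c, w0   [¬∨-rule on 3]
5. c, w0   [¬∨-rule on 3]
Accessibility: w0Rw0
Branch closes: c and ¬c both at w0.
(One branch shown.) All branches close.

No, unsatisfiable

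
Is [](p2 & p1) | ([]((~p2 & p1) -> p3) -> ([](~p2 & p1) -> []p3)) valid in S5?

Yes, valid

Tableau for the negation ~([](p2 & p1) | ([]((~p2 & p1) -> p3) -> ([](~p2 & p1) -> []p3))):
1. ~([](p2 & p1) | ([]((~p2 & p1) -> p3) -> ([](~p2 & p1) -> []p3))), 0
2. ~[](p2 & p1), 0
3. ~([]((~p2 & p1) -> p3) -> ([](~p2 & p1) -> []p3)), 0
4. []((~p2 & p1) -> p3), 0
5. ~([](~p2 & p1) -> []p3), 0
6. [](~p2 & p1), 0
7. ~[]p3, 0
8. (~p2 & p1) -> p3, 0
9. ~p2 & p1, 0
10. ~p2, 0
11. p1, 0
12. p3, 0
13. ~(p2 & p1), 1
14. (~p2 & p1) -> p3, 1
15. ~p2 & p1, 1
16. ~p2, 1
17. p1, 1
18. p3, 1
19. ~p3, 2
20. (~p2 & p1) -> p3, 2
21. ~p2 & p1, 2
22. ~p2, 2
23. p1, 2
24. ~(~p2 & p1), 2
25. ~p1, 2
Accessibility: 0R0, 0R1, 0R2, 1R0, 1R1, 1R2, 2R0, 2R1, 2R2
Branch closes: p1 and ~p1 both at 2.
Every branch of the negation's tableau closes; the branch above is one of them.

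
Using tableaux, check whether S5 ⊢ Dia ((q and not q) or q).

No, not valid

Tableau for the negation not Dia ((q and not q) or q):
1. not Dia ((q and not q) or q), 0
2. not ((q and not q) or q), 0
3. not (q and not q), 0
4. not q, 0
Accessibility: 0R0
The negation has an open branch (countermodel exists).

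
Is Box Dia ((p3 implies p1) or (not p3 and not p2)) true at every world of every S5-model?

Tableau for the negation not Box Dia ((p3 implies p1) or (not p3 and not p2)):
1. not Box Dia ((p3 implies p1) or (not p3 and not p2)), 0
2. not Dia ((p3 implies p1) or (not p3 and not p2)), 1
3. not ((p3 implies p1) or (not p3 and not p2)), 0
4. not (p3 implies p1), 0
5. not (not p3 and not p2), 0
6. p3, 0
7. not p1, 0
8. not ((p3 implies p1) or (not p3 and not p2)), 1
9. not (p3 implies p1), 1
10. not (not p3 and not p2), 1
11. p3, 1
12. not p1, 1
13. p2, 0
14. p2, 1
Accessibility: 0R0, 0R1, 1R0, 1R1
The negation has an open branch (countermodel exists).

Invalid (countermodel exists)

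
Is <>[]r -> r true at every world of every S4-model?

Tableau for the negation ~(<>[]r -> r):
1. ~(<>[]r -> r), 0
2. <>[]r, 0
3. ~r, 0
4. []r, 1
5. r, 1
Accessibility: 0R0, 0R1, 1R1
The negation has an open branch (countermodel exists).

Not valid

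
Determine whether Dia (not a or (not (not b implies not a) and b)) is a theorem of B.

Invalid (countermodel exists)

Tableau for the negation not Dia (not a or (not (not b implies not a) and b)):
1. not Dia (not a or (not (not b implies not a) and b)), u
2. not (not a or (not (not b implies not a) and b)), u
3. a, u
4. not (not (not b implies not a) and b), u
5. not b, u
Accessibility: uRu
The negation has an open branch (countermodel exists).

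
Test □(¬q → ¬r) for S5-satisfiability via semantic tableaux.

Yes, satisfiable

1. □(¬q → ¬r), 0
2. ¬q → ¬r, 0   [□-rule on 1 via 0R0]
3. ¬r, 0   [→-rule on 2 (branches; this branch)]
Accessibility: 0R0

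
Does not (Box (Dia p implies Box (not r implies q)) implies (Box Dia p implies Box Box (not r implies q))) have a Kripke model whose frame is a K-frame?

No, unsatisfiable

1. not (Box (Dia p implies Box (not r implies q)) implies (Box Dia p implies Box Box (not r implies q))), w0
2. Box (Dia p implies Box (not r implies q)), w0   [neg-implies-rule on 1]
3. not (Box Dia p implies Box Box (not r implies q)), w0   [neg-implies-rule on 1]
4. Box Dia p, w0   [neg-implies-rule on 3]
5. not Box Box (not r implies q), w0   [neg-implies-rule on 3]
6. not Box (not r implies q), w1   [neg-Box-rule on 5: fresh world w1, w0Rw1]
7. Dia p implies Box (not r implies q), w1   [Box-rule on 2 via w0Rw1]
8. Dia p, w1   [Box-rule on 4 via w0Rw1]
9. not Dia p, w1   [implies-rule on 7 (branches; this branch)]
10. not (not r implies q), w2   [neg-Box-rule on 6: fresh world w2, w1Rw2]
11. not r, w2   [neg-implies-rule on 10]
12. not q, w2   [neg-implies-rule on 10]
13. not p, w2   [neg-Dia-rule on 9 via w1Rw2]
14. p, w3   [Dia-rule on 8: fresh world w3, w1Rw3]
15. not p, w3   [neg-Dia-rule on 9 via w1Rw3]
Accessibility: w0Rw1, w1Rw2, w1Rw3
Branch closes: p and not p both at w3.
(One branch shown.) All branches close.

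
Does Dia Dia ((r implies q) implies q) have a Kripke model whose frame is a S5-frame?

1. Dia Dia ((r implies q) implies q), 0
2. Dia ((r implies q) implies q), 1   [Dia-rule on 1: fresh world 1, 0R1]
3. (r implies q) implies q, 2   [Dia-rule on 2: fresh world 2, 1R2]
4. q, 2   [implies-rule on 3 (branches; this branch)]
Accessibility: 0R0, 0R1, 0R2, 1R0, 1R1, 1R2, 2R0, 2R1, 2R2

Satisfiable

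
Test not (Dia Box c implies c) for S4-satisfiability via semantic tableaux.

Satisfiable (open branch found)

1. not (Dia Box c implies c), u
2. Dia Box c, u   [neg-implies-rule on 1]
3. not c, u   [neg-implies-rule on 1]
4. Box c, v   [Dia-rule on 2: fresh world v, uRv]
5. c, v   [Box-rule on 4 via vRv]
Accessibility: uRu, uRv, vRv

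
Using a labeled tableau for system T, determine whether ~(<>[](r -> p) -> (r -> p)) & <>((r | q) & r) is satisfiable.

Satisfiable (open branch found)

1. ~(<>[](r -> p) -> (r -> p)) & <>((r | q) & r), u
2. ~(<>[](r -> p) -> (r -> p)), u   [&-rule on 1]
3. <>((r | q) & r), u   [&-rule on 1]
4. <>[](r -> p), u   [~->-rule on 2]
5. ~(r -> p), u   [~->-rule on 2]
6. r, u   [~->-rule on 5]
7. ~p, u   [~->-rule on 5]
8. (r | q) & r, v   [<>-rule on 3: fresh world v, uRv]
9. r | q, v   [&-rule on 8]
10. r, v   [&-rule on 8]
11. q, v   [|-rule on 9 (branches; this branch)]
12. [](r -> p), w   [<>-rule on 4: fresh world w, uRw]
13. r -> p, w   [[]-rule on 12 via wRw]
14. p, w   [->-rule on 13 (branches; this branch)]
Accessibility: uRu, uRv, uRw, vRv, wRw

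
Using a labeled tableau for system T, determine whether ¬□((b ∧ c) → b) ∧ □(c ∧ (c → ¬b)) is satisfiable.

Unsatisfiable (every branch closes)

1. ¬□((b ∧ c) → b) ∧ □(c ∧ (c → ¬b)), 0
2. ¬□((b ∧ c) → b), 0
3. □(c ∧ (c → ¬b)), 0
4. c ∧ (c → ¬b), 0
5. c, 0
6. c → ¬b, 0
7. ¬b, 0
8. ¬((b ∧ c) → b), 1
9. b ∧ c, 1
10. ¬b, 1
11. b, 1
12. c, 1
Accessibility: 0R0, 0R1, 1R1
Branch closes: b and ¬b both at 1.
All branches of the tableau close; one closing branch shown above.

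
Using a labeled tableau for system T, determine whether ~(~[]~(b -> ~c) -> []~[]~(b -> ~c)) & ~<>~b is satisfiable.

Satisfiable (open branch found)

1. ~(~[]~(b -> ~c) -> []~[]~(b -> ~c)) & ~<>~b, 0
2. ~(~[]~(b -> ~c) -> []~[]~(b -> ~c)), 0   [&-rule on 1]
3. ~<>~b, 0   [&-rule on 1]
4. ~[]~(b -> ~c), 0   [~->-rule on 2]
5. ~[]~[]~(b -> ~c), 0   [~->-rule on 2]
6. b, 0   [~<>-rule on 3 via 0R0]
7. b -> ~c, 1   [~[]-rule on 4: fresh world 1, 0R1]
8. b, 1   [~<>-rule on 3 via 0R1]
9. ~c, 1   [->-rule on 7 (branches; this branch)]
10. []~(b -> ~c), 2   [~[]-rule on 5: fresh world 2, 0R2]
11. b, 2   [~<>-rule on 3 via 0R2]
12. ~(b -> ~c), 2   [[]-rule on 10 via 2R2]
13. c, 2   [~->-rule on 12]
Accessibility: 0R0, 0R1, 0R2, 1R1, 2R2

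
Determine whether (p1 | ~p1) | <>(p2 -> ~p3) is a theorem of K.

Valid

Tableau for the negation ~((p1 | ~p1) | <>(p2 -> ~p3)):
1. ~((p1 | ~p1) | <>(p2 -> ~p3)), 0
2. ~(p1 | ~p1), 0
3. ~<>(p2 -> ~p3), 0
4. ~p1, 0
5. p1, 0
Branch closes: p1 and ~p1 both at 0.
Every branch of the negation's tableau closes; the branch above is one of them.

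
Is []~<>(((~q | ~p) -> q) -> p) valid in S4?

Invalid (countermodel exists)

Tableau for the negation ~[]~<>(((~q | ~p) -> q) -> p):
1. ~[]~<>(((~q | ~p) -> q) -> p), 0
2. <>(((~q | ~p) -> q) -> p), 1
3. ((~q | ~p) -> q) -> p, 2
4. p, 2
Accessibility: 0R0, 0R1, 0R2, 1R1, 1R2, 2R2
The negation has an open branch (countermodel exists).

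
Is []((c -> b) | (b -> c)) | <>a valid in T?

Tableau for the negation ~([]((c -> b) | (b -> c)) | <>a):
1. ~([]((c -> b) | (b -> c)) | <>a), u
2. ~[]((c -> b) | (b -> c)), u
3. ~<>a, u
4. ~a, u
5. ~((c -> b) | (b -> c)), v
6. ~(c -> b), v
7. ~(b -> c), v
8. c, v
9. ~b, v
10. b, v
11. ~c, v
Accessibility: uRu, uRv, vRv
Branch closes: b and ~b both at v.
Every branch of the negation's tableau closes; the branch above is one of them.

Yes, valid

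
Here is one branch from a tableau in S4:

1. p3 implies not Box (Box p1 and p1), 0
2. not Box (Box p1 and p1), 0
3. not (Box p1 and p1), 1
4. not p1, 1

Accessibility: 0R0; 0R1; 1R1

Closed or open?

There is no literal clash: for every atom and world, at most one sign appears.

Not closed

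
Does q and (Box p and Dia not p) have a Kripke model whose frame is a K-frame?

1. q and (Box p and Dia not p), 0
2. q, 0
3. Box p and Dia not p, 0
4. Box p, 0
5. Dia not p, 0
6. not p, 1
7. p, 1
Accessibility: 0R1
Branch closes: p and not p both at 1.
Every branch closes; the branch above is one of them.

No, unsatisfiable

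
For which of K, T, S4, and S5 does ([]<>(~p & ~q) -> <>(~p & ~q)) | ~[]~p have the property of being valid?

T, S4, S5

K-tableau for the negation ~(([]<>(~p & ~q) -> <>(~p & ~q)) | ~[]~p):
1. ~(([]<>(~p & ~q) -> <>(~p & ~q)) | ~[]~p), u
2. ~([]<>(~p & ~q) -> <>(~p & ~q)), u
3. []~p, u
4. []<>(~p & ~q), u
5. ~<>(~p & ~q), u
Complete open branch: countermodel on a K-frame, so not valid in K.
T-tableau for the negation ~(([]<>(~p & ~q) -> <>(~p & ~q)) | ~[]~p):
1. ~(([]<>(~p & ~q) -> <>(~p & ~q)) | ~[]~p), u
2. ~([]<>(~p & ~q) -> <>(~p & ~q)), u
3. []~p, u
4. []<>(~p & ~q), u
5. ~<>(~p & ~q), u
6. ~p, u
7. <>(~p & ~q), u
8. ~(~p & ~q), u
9. q, u
10. ~p & ~q, v
11. ~p, v
12. ~q, v
13. <>(~p & ~q), v
14. ~(~p & ~q), v
15. q, v
Accessibility: uRu, uRv, vRv
Branch closes: q and ~q both at v.
Every branch closes (one shown): valid in T, hence also in S4, S5 (every theorem of T is a theorem of S4 and S5).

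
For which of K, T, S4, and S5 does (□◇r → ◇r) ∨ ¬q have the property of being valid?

T, S4, S5

T-tableau for the negation ¬((□◇r → ◇r) ∨ ¬q):
1. ¬((□◇r → ◇r) ∨ ¬q), u
2. ¬(□◇r → ◇r), u
3. q, u
4. □◇r, u
5. ¬◇r, u
6. ◇r, u
7. ¬r, u
8. r, v
9. ◇r, v
10. ¬r, v
Accessibility: uRu, uRv, vRv
Branch closes: r and ¬r both at v.
Every branch closes (one shown): valid in T, hence also in S4, S5 (every theorem of T is a theorem of S4 and S5).
K-tableau for the negation ¬((□◇r → ◇r) ∨ ¬q):
1. ¬((□◇r → ◇r) ∨ ¬q), u
2. ¬(□◇r → ◇r), u
3. q, u
4. □◇r, u
5. ¬◇r, u
Complete open branch: countermodel on a K-frame, so not valid in K.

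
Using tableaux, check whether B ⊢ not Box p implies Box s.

Tableau for the negation not (not Box p implies Box s):
1. not (not Box p implies Box s), 0
2. not Box p, 0   [neg-implies-rule on 1]
3. not Box s, 0   [neg-implies-rule on 1]
4. not p, 1   [neg-Box-rule on 2: fresh world 1, 0R1]
5. not s, 2   [neg-Box-rule on 3: fresh world 2, 0R2]
Accessibility: 0R0, 0R1, 0R2, 1R0, 1R1, 2R0, 2R2
The negation has an open branch (countermodel exists).

No, not valid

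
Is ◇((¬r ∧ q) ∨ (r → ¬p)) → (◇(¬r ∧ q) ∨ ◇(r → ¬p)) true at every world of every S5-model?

Valid in S5

Tableau for the negation ¬(◇((¬r ∧ q) ∨ (r → ¬p)) → (◇(¬r ∧ q) ∨ ◇(r → ¬p))):
1. ¬(◇((¬r ∧ q) ∨ (r → ¬p)) → (◇(¬r ∧ q) ∨ ◇(r → ¬p))), u
2. ◇((¬r ∧ q) ∨ (r → ¬p)), u
3. ¬(◇(¬r ∧ q) ∨ ◇(r → ¬p)), u
4. ¬◇(¬r ∧ q), u
5. ¬◇(r → ¬p), u
6. ¬(¬r ∧ q), u
7. ¬(r → ¬p), u
8. r, u
9. p, u
10. ¬q, u
11. (¬r ∧ q) ∨ (r → ¬p), v
12. ¬(¬r ∧ q), v
13. ¬(r → ¬p), v
14. r, v
15. p, v
16. r → ¬p, v
17. ¬q, v
18. ¬p, v
Accessibility: uRu, uRv, vRu, vRv
Branch closes: p and ¬p both at v.
Every branch of the negation's tableau closes; the branch above is one of them.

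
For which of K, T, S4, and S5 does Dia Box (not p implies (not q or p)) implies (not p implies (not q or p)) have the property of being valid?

S5

S5-tableau for the negation not (Dia Box (not p implies (not q or p)) implies (not p implies (not q or p))):
1. not (Dia Box (not p implies (not q or p)) implies (not p implies (not q or p))), 0
2. Dia Box (not p implies (not q or p)), 0
3. not (not p implies (not q or p)), 0
4. not p, 0
5. not (not q or p), 0
6. q, 0
7. Box (not p implies (not q or p)), 1
8. not p implies (not q or p), 0
9. not p implies (not q or p), 1
10. not q or p, 0
11. not q or p, 1
12. p, 0
Accessibility: 0R0, 0R1, 1R0, 1R1
Branch closes: p and not p both at 0.
Every branch closes (one shown): valid in S5.
S4-tableau for the negation not (Dia Box (not p implies (not q or p)) implies (not p implies (not q or p))):
1. not (Dia Box (not p implies (not q or p)) implies (not p implies (not q or p))), 0
2. Dia Box (not p implies (not q or p)), 0
3. not (not p implies (not q or p)), 0
4. not p, 0
5. not (not q or p), 0
6. q, 0
7. Box (not p implies (not q or p)), 1
8. not p implies (not q or p), 1
9. not q or p, 1
10. p, 1
Accessibility: 0R0, 0R1, 1R1
Complete open branch: countermodel on an S4-frame, so not valid in S4, nor in K, T (the same frame is also a K-frame and a T-frame).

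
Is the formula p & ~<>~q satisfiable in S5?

Satisfiable (open branch found)

1. p & ~<>~q, u
2. p, u   [&-rule on 1]
3. ~<>~q, u   [&-rule on 1]
4. q, u   [~<>-rule on 3 via uRu]
Accessibility: uRu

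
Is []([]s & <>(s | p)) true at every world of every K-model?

Tableau for the negation ~[]([]s & <>(s | p)):
1. ~[]([]s & <>(s | p)), 0
2. ~([]s & <>(s | p)), 1
3. ~<>(s | p), 1
Accessibility: 0R1
The negation has an open branch (countermodel exists).

Invalid (countermodel exists)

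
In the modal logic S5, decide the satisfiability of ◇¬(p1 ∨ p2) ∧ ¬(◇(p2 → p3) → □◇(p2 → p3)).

1. ◇¬(p1 ∨ p2) ∧ ¬(◇(p2 → p3) → □◇(p2 → p3)), w0
2. ◇¬(p1 ∨ p2), w0
3. ¬(◇(p2 → p3) → □◇(p2 → p3)), w0
4. ◇(p2 → p3), w0
5. ¬□◇(p2 → p3), w0
6. ¬(p1 ∨ p2), w1
7. ¬p1, w1
8. ¬p2, w1
9. p2 → p3, w2
10. p3, w2
11. ¬◇(p2 → p3), w3
12. ¬(p2 → p3), w0
13. p2, w0
14. ¬p3, w0
15. ¬(p2 → p3), w1
16. p2, w1
17. ¬p3, w1
Accessibility: w0Rw0, w0Rw1, w0Rw2, w0Rw3, w1Rw0, w1Rw1, w1Rw2, w1Rw3, w2Rw0, w2Rw1, w2Rw2, w2Rw3, w3Rw0, w3Rw1, w3Rw2, w3Rw3
Branch closes: p2 and ¬p2 both at w1.
Every branch closes; the branch above is one of them.

Unsatisfiable (every branch closes)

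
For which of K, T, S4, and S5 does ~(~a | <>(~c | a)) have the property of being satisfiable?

K

K-tableau for the formula:
1. ~(~a | <>(~c | a)), u
2. a, u
3. ~<>(~c | a), u
Complete open branch: satisfiable in K.
T-tableau for the formula:
1. ~(~a | <>(~c | a)), u
2. a, u
3. ~<>(~c | a), u
4. ~(~c | a), u
5. c, u
6. ~a, u
Accessibility: uRu
Branch closes: a and ~a both at u.
Every branch closes (one shown): unsatisfiable in T, hence also in S4, S5 (every S4/S5-frame is a T-frame).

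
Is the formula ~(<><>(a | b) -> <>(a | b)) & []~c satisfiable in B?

1. ~(<><>(a | b) -> <>(a | b)) & []~c, w0
2. ~(<><>(a | b) -> <>(a | b)), w0
3. []~c, w0
4. <><>(a | b), w0
5. ~<>(a | b), w0
6. ~c, w0
7. ~(a | b), w0
8. ~a, w0
9. ~b, w0
10. <>(a | b), w1
11. ~c, w1
12. ~(a | b), w1
13. ~a, w1
14. ~b, w1
15. a | b, w2
16. b, w2
Accessibility: w0Rw0, w0Rw1, w1Rw0, w1Rw1, w1Rw2, w2Rw1, w2Rw2

Satisfiable (open branch found)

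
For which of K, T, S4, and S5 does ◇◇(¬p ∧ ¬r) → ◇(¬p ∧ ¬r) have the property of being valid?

T-tableau for the negation ¬(◇◇(¬p ∧ ¬r) → ◇(¬p ∧ ¬r)):
1. ¬(◇◇(¬p ∧ ¬r) → ◇(¬p ∧ ¬r)), w0
2. ◇◇(¬p ∧ ¬r), w0   [¬→-rule on 1]
3. ¬◇(¬p ∧ ¬r), w0   [¬→-rule on 1]
4. ¬(¬p ∧ ¬r), w0   [¬◇-rule on 3 via w0Rw0]
5. r, w0   [¬∧-rule on 4 (branches; this branch)]
6. ◇(¬p ∧ ¬r), w1   [◇-rule on 2: fresh world w1, w0Rw1]
7. ¬(¬p ∧ ¬r), w1   [¬◇-rule on 3 via w0Rw1]
8. r, w1   [¬∧-rule on 7 (branches; this branch)]
9. ¬p ∧ ¬r, w2   [◇-rule on 6: fresh world w2, w1Rw2]
10. ¬p, w2   [∧-rule on 9]
11. ¬r, w2   [∧-rule on 9]
Accessibility: w0Rw0, w0Rw1, w1Rw1, w1Rw2, w2Rw2
Complete open branch: countermodel on a T-frame, so not valid in T, nor in K (the same frame is also a K-frame).
S4-tableau for the negation ¬(◇◇(¬p ∧ ¬r) → ◇(¬p ∧ ¬r)):
1. ¬(◇◇(¬p ∧ ¬r) → ◇(¬p ∧ ¬r)), w0
2. ◇◇(¬p ∧ ¬r), w0   [¬→-rule on 1]
3. ¬◇(¬p ∧ ¬r), w0   [¬→-rule on 1]
4. ¬(¬p ∧ ¬r), w0   [¬◇-rule on 3 via w0Rw0]
5. r, w0   [¬∧-rule on 4 (branches; this branch)]
6. ◇(¬p ∧ ¬r), w1   [◇-rule on 2: fresh world w1, w0Rw1]
7. ¬(¬p ∧ ¬r), w1   [¬◇-rule on 3 via w0Rw1]
8. r, w1   [¬∧-rule on 7 (branches; this branch)]
9. ¬p ∧ ¬r, w2   [◇-rule on 6: fresh world w2, w1Rw2]
10. ¬p, w2   [∧-rule on 9]
11. ¬r, w2   [∧-rule on 9]
12. ¬(¬p ∧ ¬r), w2   [¬◇-rule on 3 via w0Rw2]
13. r, w2   [¬∧-rule on 12 (branches; this branch)]
Accessibility: w0Rw0, w0Rw1, w0Rw2, w1Rw1, w1Rw2, w2Rw2
Branch closes: r and ¬r both at w2.
Every branch closes (one shown): valid in S4, hence also in S5 (every theorem of S4 is a theorem of S5).

S4, S5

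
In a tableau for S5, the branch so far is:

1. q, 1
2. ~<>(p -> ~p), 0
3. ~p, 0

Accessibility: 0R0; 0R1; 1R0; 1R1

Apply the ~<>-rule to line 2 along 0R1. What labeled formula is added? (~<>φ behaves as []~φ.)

~(p -> ~p), 1

~<>φ behaves as []~φ: propagate the negated body to each accessible world.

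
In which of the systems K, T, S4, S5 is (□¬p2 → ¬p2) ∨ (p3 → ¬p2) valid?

K-tableau for the negation ¬((□¬p2 → ¬p2) ∨ (p3 → ¬p2)):
1. ¬((□¬p2 → ¬p2) ∨ (p3 → ¬p2)), 0
2. ¬(□¬p2 → ¬p2), 0
3. ¬(p3 → ¬p2), 0
4. □¬p2, 0
5. p2, 0
6. p3, 0
Complete open branch: countermodel on a K-frame, so not valid in K.
T-tableau for the negation ¬((□¬p2 → ¬p2) ∨ (p3 → ¬p2)):
1. ¬((□¬p2 → ¬p2) ∨ (p3 → ¬p2)), 0
2. ¬(□¬p2 → ¬p2), 0
3. ¬(p3 → ¬p2), 0
4. □¬p2, 0
5. p2, 0
6. p3, 0
7. ¬p2, 0
Accessibility: 0R0
Branch closes: p2 and ¬p2 both at 0.
Every branch closes (one shown): valid in T, hence also in S4, S5 (every theorem of T is a theorem of S4 and S5).

T, S4, S5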